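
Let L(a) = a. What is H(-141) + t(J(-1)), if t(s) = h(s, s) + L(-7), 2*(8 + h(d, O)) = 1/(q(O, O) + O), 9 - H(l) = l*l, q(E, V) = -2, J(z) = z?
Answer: -119323/6 ≈ -19887.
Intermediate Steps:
H(l) = 9 - l² (H(l) = 9 - l*l = 9 - l²)
h(d, O) = -8 + 1/(2*(-2 + O))
t(s) = -7 + (33 - 16*s)/(2*(-2 + s)) (t(s) = (33 - 16*s)/(2*(-2 + s)) - 7 = -7 + (33 - 16*s)/(2*(-2 + s)))
H(-141) + t(J(-1)) = (9 - 1*(-141)²) + (61 - 30*(-1))/(2*(-2 - 1)) = (9 - 1*19881) + (½)*(61 + 30)/(-3) = (9 - 19881) + (½)*(-⅓)*91 = -19872 - 91/6 = -119323/6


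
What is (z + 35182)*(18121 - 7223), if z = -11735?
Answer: 255525406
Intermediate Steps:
(z + 35182)*(18121 - 7223) = (-11735 + 35182)*(18121 - 7223) = 23447*10898 = 255525406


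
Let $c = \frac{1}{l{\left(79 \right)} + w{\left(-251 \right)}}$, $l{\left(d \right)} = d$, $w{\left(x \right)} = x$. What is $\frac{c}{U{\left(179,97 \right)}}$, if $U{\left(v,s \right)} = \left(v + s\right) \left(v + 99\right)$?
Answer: $- \frac{1}{13197216} \approx -7.5774 \cdot 10^{-8}$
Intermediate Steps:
$U{\left(v,s \right)} = \left(99 + v\right) \left(s + v\right)$ ($U{\left(v,s \right)} = \left(s + v\right) \left(99 + v\right) = \left(99 + v\right) \left(s + v\right)$)
$c = - \frac{1}{172}$ ($c = \frac{1}{79 - 251} = \frac{1}{-172} = - \frac{1}{172} \approx -0.005814$)
$\frac{c}{U{\left(179,97 \right)}} = - \frac{1}{172 \left(179^{2} + 99 \cdot 97 + 99 \cdot 179 + 97 \cdot 179\right)} = - \frac{1}{172 \left(32041 + 9603 + 17721 + 17363\right)} = - \frac{1}{172 \cdot 76728} = \left(- \frac{1}{172}\right) \frac{1}{76728} = - \frac{1}{13197216}$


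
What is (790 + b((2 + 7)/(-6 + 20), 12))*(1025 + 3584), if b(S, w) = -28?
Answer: 3512058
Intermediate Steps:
(790 + b((2 + 7)/(-6 + 20), 12))*(1025 + 3584) = (790 - 28)*(1025 + 3584) = 762*4609 = 3512058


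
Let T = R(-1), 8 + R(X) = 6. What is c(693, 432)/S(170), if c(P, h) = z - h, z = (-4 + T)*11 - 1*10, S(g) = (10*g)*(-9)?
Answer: 127/3825 ≈ 0.033203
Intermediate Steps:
R(X) = -2 (R(X) = -8 + 6 = -2)
T = -2
S(g) = -90*g
z = -76 (z = (-4 - 2)*11 - 1*10 = -6*11 - 10 = -66 - 10 = -76)
c(P, h) = -76 - h
c(693, 432)/S(170) = (-76 - 1*432)/((-90*170)) = (-76 - 432)/(-15300) = -508*(-1/15300) = 127/3825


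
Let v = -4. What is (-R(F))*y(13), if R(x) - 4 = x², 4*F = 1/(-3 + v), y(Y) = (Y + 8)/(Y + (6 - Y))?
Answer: -3137/224 ≈ -14.004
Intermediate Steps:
y(Y) = 4/3 + Y/6 (y(Y) = (8 + Y)/6 = (8 + Y)*(⅙) = 4/3 + Y/6)
F = -1/28 (F = 1/(4*(-3 - 4)) = (¼)/(-7) = (¼)*(-⅐) = -1/28 ≈ -0.035714)
R(x) = 4 + x²
(-R(F))*y(13) = (-(4 + (-1/28)²))*(4/3 + (⅙)*13) = (-(4 + 1/784))*(4/3 + 13/6) = -1*3137/784*(7/2) = -3137/784*7/2 = -3137/224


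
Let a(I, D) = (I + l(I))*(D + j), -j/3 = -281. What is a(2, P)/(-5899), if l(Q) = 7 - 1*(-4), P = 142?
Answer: -12805/5899 ≈ -2.1707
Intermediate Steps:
j = 843 (j = -3*(-281) = 843)
l(Q) = 11 (l(Q) = 7 + 4 = 11)
a(I, D) = (11 + I)*(843 + D) (a(I, D) = (I + 11)*(D + 843) = (11 + I)*(843 + D))
a(2, P)/(-5899) = (9273 + 11*142 + 843*2 + 142*2)/(-5899) = (9273 + 1562 + 1686 + 284)*(-1/5899) = 12805*(-1/5899) = -12805/5899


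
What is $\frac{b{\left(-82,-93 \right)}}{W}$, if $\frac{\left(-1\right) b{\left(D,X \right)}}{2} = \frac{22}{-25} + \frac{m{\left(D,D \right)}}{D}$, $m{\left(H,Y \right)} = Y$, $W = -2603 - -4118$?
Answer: $- \frac{2}{12625} \approx -0.00015842$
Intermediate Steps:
$W = 1515$ ($W = -2603 + 4118 = 1515$)
$b{\left(D,X \right)} = - \frac{6}{25}$ ($b{\left(D,X \right)} = - 2 \left(\frac{22}{-25} + \frac{D}{D}\right) = - 2 \left(22 \left(- \frac{1}{25}\right) + 1\right) = - 2 \left(- \frac{22}{25} + 1\right) = \left(-2\right) \frac{3}{25} = - \frac{6}{25}$)
$\frac{b{\left(-82,-93 \right)}}{W} = - \frac{6}{25 \cdot 1515} = \left(- \frac{6}{25}\right) \frac{1}{1515} = - \frac{2}{12625}$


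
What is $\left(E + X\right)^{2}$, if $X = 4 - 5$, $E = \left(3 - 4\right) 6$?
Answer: $49$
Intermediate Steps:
$E = -6$ ($E = \left(-1\right) 6 = -6$)
$X = -1$ ($X = 4 - 5 = -1$)
$\left(E + X\right)^{2} = \left(-6 - 1\right)^{2} = \left(-7\right)^{2} = 49$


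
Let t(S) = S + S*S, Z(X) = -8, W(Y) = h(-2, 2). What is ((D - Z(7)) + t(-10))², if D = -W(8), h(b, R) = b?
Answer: 10000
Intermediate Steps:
W(Y) = -2
D = 2 (D = -1*(-2) = 2)
t(S) = S + S²
((D - Z(7)) + t(-10))² = ((2 - 1*(-8)) - 10*(1 - 10))² = ((2 + 8) - 10*(-9))² = (10 + 90)² = 100² = 10000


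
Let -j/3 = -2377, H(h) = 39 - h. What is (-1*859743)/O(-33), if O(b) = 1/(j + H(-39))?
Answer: -6197887287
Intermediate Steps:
j = 7131 (j = -3*(-2377) = 7131)
O(b) = 1/7209 (O(b) = 1/(7131 + (39 - 1*(-39))) = 1/(7131 + (39 + 39)) = 1/(7131 + 78) = 1/7209)
(-1*859743)/O(-33) = (-1*859743)/(1/7209) = -859743*7209 = -6197887287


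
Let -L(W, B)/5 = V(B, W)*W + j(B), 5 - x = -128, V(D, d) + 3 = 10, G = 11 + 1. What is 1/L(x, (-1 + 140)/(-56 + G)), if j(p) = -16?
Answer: -1/4575 ≈ -0.00021858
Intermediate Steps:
G = 12
V(D, d) = 7 (V(D, d) = -3 + 10 = 7)
x = 133 (x = 5 - 1*(-128) = 5 + 128 = 133)
L(W, B) = 80 - 35*W (L(W, B) = -5*(7*W - 16) = -5*(-16 + 7*W) = 80 - 35*W)
1/L(x, (-1 + 140)/(-56 + G)) = 1/(80 - 35*133) = 1/(80 - 4655) = 1/(-4575) = -1/4575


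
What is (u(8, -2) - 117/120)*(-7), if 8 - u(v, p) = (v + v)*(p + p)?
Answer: -19887/40 ≈ -497.17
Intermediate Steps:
u(v, p) = 8 - 4*p*v (u(v, p) = 8 - (v + v)*(p + p) = 8 - 2*v*2*p = 8 - 4*p*v)
(u(8, -2) - 117/120)*(-7) = ((8 - 4*(-2)*8) - 117/120)*(-7) = ((8 + 64) - 117*1/120)*(-7) = (72 - 39/40)*(-7) = (2841/40)*(-7) = -19887/40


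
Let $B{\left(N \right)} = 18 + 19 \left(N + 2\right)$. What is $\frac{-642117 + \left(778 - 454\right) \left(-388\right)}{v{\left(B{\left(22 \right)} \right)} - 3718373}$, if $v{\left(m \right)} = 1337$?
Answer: $\frac{255943}{1239012} \approx 0.20657$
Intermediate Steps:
$B{\left(N \right)} = 56 + 19 N$ ($B{\left(N \right)} = 18 + 19 \left(2 + N\right) = 18 + \left(38 + 19 N\right) = 56 + 19 N$)
$\frac{-642117 + \left(778 - 454\right) \left(-388\right)}{v{\left(B{\left(22 \right)} \right)} - 3718373} = \frac{-642117 + \left(778 - 454\right) \left(-388\right)}{1337 - 3718373} = \frac{-642117 + 324 \left(-388\right)}{-3717036} = \left(-642117 - 125712\right) \left(- \frac{1}{3717036}\right) = \left(-767829\right) \left(- \frac{1}{3717036}\right) = \frac{255943}{1239012}$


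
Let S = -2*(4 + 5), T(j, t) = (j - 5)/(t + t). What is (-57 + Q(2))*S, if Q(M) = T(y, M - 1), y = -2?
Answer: 1089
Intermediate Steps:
T(j, t) = (-5 + j)/(2*t) (T(j, t) = (-5 + j)/((2*t)) = (-5 + j)*(1/(2*t)) = (-5 + j)/(2*t))
Q(M) = -7/(2*(-1 + M)) (Q(M) = (-5 - 2)/(2*(M - 1)) = (½)*(-7)/(-1 + M) = -7/(2*(-1 + M)))
S = -18 (S = -2*9 = -18)
(-57 + Q(2))*S = (-57 - 7/(-2 + 2*2))*(-18) = (-57 - 7/(-2 + 4))*(-18) = (-57 - 7/2)*(-18) = -121/2*(-18) = 1089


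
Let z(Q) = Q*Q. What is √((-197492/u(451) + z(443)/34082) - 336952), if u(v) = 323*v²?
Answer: 3*I*√922839943428491729613806/4964827186 ≈ 580.47*I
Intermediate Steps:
z(Q) = Q²
√((-197492/u(451) + z(443)/34082) - 336952) = √((-197492/(323*451²) + 443²/34082) - 336952) = √((-197492/(323*203401) + 196249*(1/34082)) - 336952) = √((-197492/65698523 + 196249/34082) - 336952) = √(12886538517883/2239137060886 - 336952) = √(-754468824401141589/2239137060886) = 3*I*√922839943428491729613806/4964827186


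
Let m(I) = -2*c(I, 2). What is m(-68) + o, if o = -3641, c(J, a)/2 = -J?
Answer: -3913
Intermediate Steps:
c(J, a) = -2*J (c(J, a) = 2*(-J) = -2*J)
m(I) = 4*I (m(I) = -(-4)*I = 4*I)
m(-68) + o = 4*(-68) - 3641 = -272 - 3641 = -3913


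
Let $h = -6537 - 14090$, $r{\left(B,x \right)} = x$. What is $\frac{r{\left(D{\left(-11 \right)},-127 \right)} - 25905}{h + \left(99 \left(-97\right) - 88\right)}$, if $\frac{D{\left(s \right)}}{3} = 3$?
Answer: $\frac{13016}{15159} \approx 0.85863$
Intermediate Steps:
$D{\left(s \right)} = 9$ ($D{\left(s \right)} = 3 \cdot 3 = 9$)
$h = -20627$
$\frac{r{\left(D{\left(-11 \right)},-127 \right)} - 25905}{h + \left(99 \left(-97\right) - 88\right)} = \frac{-127 - 25905}{-20627 + \left(99 \left(-97\right) - 88\right)} = \frac{-127 - 25905}{-20627 - 9691} = - \frac{26032}{-20627 - 9691} = - \frac{26032}{-30318} = \left(-26032\right) \left(- \frac{1}{30318}\right) = \frac{13016}{15159}$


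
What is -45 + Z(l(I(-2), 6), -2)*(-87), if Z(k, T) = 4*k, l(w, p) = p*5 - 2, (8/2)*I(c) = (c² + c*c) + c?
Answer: -9789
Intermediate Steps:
I(c) = c²/2 + c/4 (I(c) = ((c² + c*c) + c)/4 = ((c² + c²) + c)/4 = (2*c² + c)/4 = (c + 2*c²)/4 = c²/2 + c/4)
l(w, p) = -2 + 5*p (l(w, p) = 5*p - 2 = -2 + 5*p)
-45 + Z(l(I(-2), 6), -2)*(-87) = -45 + (4*(-2 + 5*6))*(-87) = -45 + (4*(-2 + 30))*(-87) = -45 + (4*28)*(-87) = -45 + 112*(-87) = -45 - 9744 = -9789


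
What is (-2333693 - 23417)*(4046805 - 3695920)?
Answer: -827074542350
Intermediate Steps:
(-2333693 - 23417)*(4046805 - 3695920) = -2357110*350885 = -827074542350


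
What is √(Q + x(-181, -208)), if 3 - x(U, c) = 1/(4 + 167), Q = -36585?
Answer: I*√118854937/57 ≈ 191.26*I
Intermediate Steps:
x(U, c) = 512/171 (x(U, c) = 3 - 1/(4 + 167) = 3 - 1/171 = 512/171)
√(Q + x(-181, -208)) = √(-36585 + 512/171) = √(-6255523/171) = I*√118854937/57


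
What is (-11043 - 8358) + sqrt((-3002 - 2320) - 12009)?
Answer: -19401 + I*sqrt(17331) ≈ -19401.0 + 131.65*I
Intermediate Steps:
(-11043 - 8358) + sqrt((-3002 - 2320) - 12009) = -19401 + sqrt(-5322 - 12009) = -19401 + sqrt(-17331) = -19401 + I*sqrt(17331)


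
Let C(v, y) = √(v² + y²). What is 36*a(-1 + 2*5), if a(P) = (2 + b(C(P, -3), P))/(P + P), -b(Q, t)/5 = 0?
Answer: 4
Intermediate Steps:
b(Q, t) = 0 (b(Q, t) = -5*0 = 0)
a(P) = 1/P (a(P) = (2 + 0)/(P + P) = 2/((2*P)) = 2*(1/(2*P)) = 1/P)
36*a(-1 + 2*5) = 36/(-1 + 2*5) = 36/(-1 + 10) = 36/9 = 36*(⅑) = 4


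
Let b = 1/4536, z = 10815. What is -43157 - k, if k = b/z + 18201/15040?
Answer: -796069234587877/18445371840 ≈ -43158.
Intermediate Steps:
b = 1/4536 ≈ 0.00022046
k = 22322088997/18445371840 (k = (1/4536)/10815 + 18201/15040 = (1/4536)*(1/10815) + 18201*(1/15040) = 1/49056840 + 18201/15040 = 22322088997/18445371840 ≈ 1.2102)
-43157 - k = -43157 - 1*22322088997/18445371840 = -43157 - 22322088997/18445371840 = -796069234587877/18445371840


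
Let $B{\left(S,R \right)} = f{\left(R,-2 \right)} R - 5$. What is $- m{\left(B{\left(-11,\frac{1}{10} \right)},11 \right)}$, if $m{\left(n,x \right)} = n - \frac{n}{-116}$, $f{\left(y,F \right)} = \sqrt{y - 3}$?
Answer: $\frac{585}{116} - \frac{117 i \sqrt{290}}{11600} \approx 5.0431 - 0.17176 i$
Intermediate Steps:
$f{\left(y,F \right)} = \sqrt{-3 + y}$
$B{\left(S,R \right)} = -5 + R \sqrt{-3 + R}$ ($B{\left(S,R \right)} = \sqrt{-3 + R} R - 5 = R \sqrt{-3 + R} - 5 = -5 + R \sqrt{-3 + R}$)
$m{\left(n,x \right)} = \frac{117 n}{116}$ ($m{\left(n,x \right)} = n - n \left(- \frac{1}{116}\right) = n - - \frac{n}{116} = n + \frac{n}{116} = \frac{117 n}{116}$)
$- m{\left(B{\left(-11,\frac{1}{10} \right)},11 \right)} = - \frac{117 \left(-5 + \frac{\sqrt{-3 + \frac{1}{10}}}{10}\right)}{116} = - \frac{117 \left(-5 + \frac{\sqrt{- \frac{29}{10}}}{10}\right)}{116} = - \frac{117 \left(-5 + \frac{\frac{1}{10} i \sqrt{290}}{10}\right)}{116} = - \frac{117 \left(-5 + \frac{i \sqrt{290}}{100}\right)}{116} = - (- \frac{585}{116} + \frac{117 i \sqrt{290}}{11600}) = \frac{585}{116} - \frac{117 i \sqrt{290}}{11600}$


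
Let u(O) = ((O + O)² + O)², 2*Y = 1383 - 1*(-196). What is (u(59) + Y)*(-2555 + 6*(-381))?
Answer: -1893073810037/2 ≈ -9.4654e+11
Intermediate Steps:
Y = 1579/2 (Y = (1383 - 1*(-196))/2 = (1383 + 196)/2 = (½)*1579 = 1579/2 ≈ 789.50)
u(O) = (O + 4*O²)² (u(O) = ((2*O)² + O)² = (4*O² + O)² = (O + 4*O²)²)
(u(59) + Y)*(-2555 + 6*(-381)) = (59²*(1 + 4*59)² + 1579/2)*(-2555 + 6*(-381)) = (3481*(1 + 236)² + 1579/2)*(-2555 - 2286) = (3481*237² + 1579/2)*(-4841) = (3481*56169 + 1579/2)*(-4841) = (195524289 + 1579/2)*(-4841) = (391050157/2)*(-4841) = -1893073810037/2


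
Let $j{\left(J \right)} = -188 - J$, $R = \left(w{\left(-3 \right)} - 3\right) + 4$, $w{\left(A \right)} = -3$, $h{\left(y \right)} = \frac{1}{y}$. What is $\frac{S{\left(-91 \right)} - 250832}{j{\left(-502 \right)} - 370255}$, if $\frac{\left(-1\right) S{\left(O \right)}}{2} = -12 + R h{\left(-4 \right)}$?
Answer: $\frac{19293}{28457} \approx 0.67797$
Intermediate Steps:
$R = -2$ ($R = \left(-3 - 3\right) + 4 = -6 + 4 = -2$)
$S{\left(O \right)} = 23$ ($S{\left(O \right)} = - 2 \left(-12 - \frac{2}{-4}\right) = - 2 \left(-12 - - \frac{1}{2}\right) = - 2 \left(-12 + \frac{1}{2}\right) = \left(-2\right) \left(- \frac{23}{2}\right) = 23$)
$\frac{S{\left(-91 \right)} - 250832}{j{\left(-502 \right)} - 370255} = \frac{23 - 250832}{\left(-188 - -502\right) - 370255} = - \frac{250809}{\left(-188 + 502\right) - 370255} = - \frac{250809}{314 - 370255} = - \frac{250809}{-369941} = \left(-250809\right) \left(- \frac{1}{369941}\right) = \frac{19293}{28457}$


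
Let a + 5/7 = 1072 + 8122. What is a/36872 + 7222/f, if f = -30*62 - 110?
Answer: -868625839/254232440 ≈ -3.4167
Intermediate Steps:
f = -1970 (f = -1860 - 110 = -1970)
a = 64353/7 (a = -5/7 + (1072 + 8122) = -5/7 + 9194 = 64353/7 ≈ 9193.3)
a/36872 + 7222/f = (64353/7)/36872 + 7222/(-1970) = (64353/7)*(1/36872) + 7222*(-1/1970) = 64353/258104 - 3611/985 = -868625839/254232440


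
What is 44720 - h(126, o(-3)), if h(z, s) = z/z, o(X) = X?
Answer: 44719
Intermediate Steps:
h(z, s) = 1
44720 - h(126, o(-3)) = 44720 - 1*1 = 44720 - 1 = 44719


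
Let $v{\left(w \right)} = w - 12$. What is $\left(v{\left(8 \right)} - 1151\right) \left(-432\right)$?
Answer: $498960$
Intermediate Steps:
$v{\left(w \right)} = -12 + w$
$\left(v{\left(8 \right)} - 1151\right) \left(-432\right) = \left(\left(-12 + 8\right) - 1151\right) \left(-432\right) = \left(-4 - 1151\right) \left(-432\right) = \left(-1155\right) \left(-432\right) = 498960$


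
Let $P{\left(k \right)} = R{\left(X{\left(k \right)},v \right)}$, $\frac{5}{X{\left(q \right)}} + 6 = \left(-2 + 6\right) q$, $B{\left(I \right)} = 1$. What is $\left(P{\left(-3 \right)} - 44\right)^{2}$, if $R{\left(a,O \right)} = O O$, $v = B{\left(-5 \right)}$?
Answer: $1849$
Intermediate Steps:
$v = 1$
$X{\left(q \right)} = \frac{5}{-6 + 4 q}$ ($X{\left(q \right)} = \frac{5}{-6 + \left(-2 + 6\right) q} = \frac{5}{-6 + 4 q}$)
$R{\left(a,O \right)} = O^{2}$
$P{\left(k \right)} = 1$ ($P{\left(k \right)} = 1^{2} = 1$)
$\left(P{\left(-3 \right)} - 44\right)^{2} = \left(1 - 44\right)^{2} = \left(-43\right)^{2} = 1849$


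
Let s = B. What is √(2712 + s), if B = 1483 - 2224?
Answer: 3*√219 ≈ 44.396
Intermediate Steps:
B = -741
s = -741
√(2712 + s) = √(2712 - 741) = √1971 = 3*√219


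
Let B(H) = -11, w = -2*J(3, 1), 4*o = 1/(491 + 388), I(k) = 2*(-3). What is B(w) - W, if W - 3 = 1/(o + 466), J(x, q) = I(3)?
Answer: -22941914/1638457 ≈ -14.002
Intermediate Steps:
I(k) = -6
J(x, q) = -6
o = 1/3516 (o = 1/(4*(491 + 388)) = (¼)/879 = (¼)*(1/879) = 1/3516 ≈ 0.00028441)
w = 12 (w = -2*(-6) = 12)
W = 4918887/1638457 (W = 3 + 1/(1/3516 + 466) = 3 + 1/(1638457/3516) = 3 + 3516/1638457 = 4918887/1638457 ≈ 3.0021)
B(w) - W = -11 - 1*4918887/1638457 = -11 - 4918887/1638457 = -22941914/1638457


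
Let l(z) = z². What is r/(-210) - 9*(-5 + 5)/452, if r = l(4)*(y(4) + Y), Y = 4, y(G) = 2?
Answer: -16/35 ≈ -0.45714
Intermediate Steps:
r = 96 (r = 4²*(2 + 4) = 16*6 = 96)
r/(-210) - 9*(-5 + 5)/452 = 96/(-210) - 9*(-5 + 5)/452 = 96*(-1/210) - 9*0*(1/452) = -16/35 + 0*(1/452) = -16/35 + 0 = -16/35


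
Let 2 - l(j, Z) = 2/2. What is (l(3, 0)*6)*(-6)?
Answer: -36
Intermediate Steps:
l(j, Z) = 1 (l(j, Z) = 2 - 2/2 = 2 - 1*1 = 2 - 1 = 1)
(l(3, 0)*6)*(-6) = (1*6)*(-6) = 6*(-6) = -36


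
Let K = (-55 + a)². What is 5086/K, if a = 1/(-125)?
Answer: 39734375/23639688 ≈ 1.6808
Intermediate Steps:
a = -1/125 ≈ -0.0080000
K = 47279376/15625 (K = (-55 - 1/125)² = (-6876/125)² = 47279376/15625 ≈ 3025.9)
5086/K = 5086/(47279376/15625) = 5086*(15625/47279376) = 39734375/23639688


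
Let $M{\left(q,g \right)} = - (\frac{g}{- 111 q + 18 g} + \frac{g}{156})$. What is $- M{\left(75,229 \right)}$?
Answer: $\frac{308921}{218556} \approx 1.4135$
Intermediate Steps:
$M{\left(q,g \right)} = - \frac{g}{156} - \frac{g}{- 111 q + 18 g}$ ($M{\left(q,g \right)} = - (\frac{g}{- 111 q + 18 g} + g \frac{1}{156}) = - (\frac{g}{- 111 q + 18 g} + \frac{g}{156}) = - (\frac{g}{156} + \frac{g}{- 111 q + 18 g}) = - \frac{g}{156} - \frac{g}{- 111 q + 18 g}$)
$- M{\left(75,229 \right)} = - \frac{229 \left(52 - 2775 + 6 \cdot 229\right)}{156 \left(\left(-6\right) 229 + 37 \cdot 75\right)} = - \frac{229 \left(52 - 2775 + 1374\right)}{156 \left(-1374 + 2775\right)} = - \frac{229 \left(-1349\right)}{156 \cdot 1401} = \left(-1\right) \left(- \frac{308921}{218556}\right) = \frac{308921}{218556}$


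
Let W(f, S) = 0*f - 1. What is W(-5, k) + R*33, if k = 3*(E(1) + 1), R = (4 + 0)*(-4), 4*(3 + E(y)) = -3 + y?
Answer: -529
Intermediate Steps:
E(y) = -15/4 + y/4 (E(y) = -3 + (-3 + y)/4 = -3 + (-3/4 + y/4) = -15/4 + y/4)
R = -16 (R = 4*(-4) = -16)
k = -15/2 (k = 3*((-15/4 + (1/4)*1) + 1) = 3*((-15/4 + 1/4) + 1) = 3*(-7/2 + 1) = 3*(-5/2) = -15/2 ≈ -7.5000)
W(f, S) = -1 (W(f, S) = 0 - 1 = -1)
W(-5, k) + R*33 = -1 - 16*33 = -1 - 528 = -529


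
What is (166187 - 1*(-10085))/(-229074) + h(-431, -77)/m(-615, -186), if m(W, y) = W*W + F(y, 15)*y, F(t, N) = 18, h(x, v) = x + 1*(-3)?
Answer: -11029956110/14312428983 ≈ -0.77066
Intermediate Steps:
h(x, v) = -3 + x (h(x, v) = x - 3 = -3 + x)
m(W, y) = W² + 18*y (m(W, y) = W*W + 18*y = W² + 18*y)
(166187 - 1*(-10085))/(-229074) + h(-431, -77)/m(-615, -186) = (166187 - 1*(-10085))/(-229074) + (-3 - 431)/((-615)² + 18*(-186)) = (166187 + 10085)*(-1/229074) - 434/(378225 - 3348) = 176272*(-1/229074) - 434/374877 = -88136/114537 - 434*1/374877 = -88136/114537 - 434/374877 = -11029956110/14312428983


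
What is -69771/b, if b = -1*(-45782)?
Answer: -69771/45782 ≈ -1.5240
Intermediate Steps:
b = 45782
-69771/b = -69771/45782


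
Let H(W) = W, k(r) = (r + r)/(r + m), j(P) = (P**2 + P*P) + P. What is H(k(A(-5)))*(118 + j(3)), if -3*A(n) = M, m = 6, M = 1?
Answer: -278/17 ≈ -16.353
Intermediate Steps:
A(n) = -1/3 (A(n) = -1/3*1 = -1/3)
j(P) = P + 2*P**2 (j(P) = (P**2 + P**2) + P = 2*P**2 + P = P + 2*P**2)
k(r) = 2*r/(6 + r) (k(r) = (r + r)/(r + 6) = (2*r)/(6 + r) = 2*r/(6 + r))
H(k(A(-5)))*(118 + j(3)) = (2*(-1/3)/(6 - 1/3))*(118 + 3*(1 + 2*3)) = (2*(-1/3)/(17/3))*(118 + 3*(1 + 6)) = (2*(-1/3)*(3/17))*(118 + 3*7) = -2*(118 + 21)/17 = -2/17*139 = -278/17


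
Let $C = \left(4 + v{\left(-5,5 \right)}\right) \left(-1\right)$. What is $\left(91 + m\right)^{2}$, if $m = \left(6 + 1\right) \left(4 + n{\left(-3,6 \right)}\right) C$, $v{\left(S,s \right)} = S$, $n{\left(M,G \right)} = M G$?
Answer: $49$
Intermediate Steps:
$n{\left(M,G \right)} = G M$
$C = 1$ ($C = \left(4 - 5\right) \left(-1\right) = \left(-1\right) \left(-1\right) = 1$)
$m = -98$ ($m = \left(6 + 1\right) \left(4 + 6 \left(-3\right)\right) 1 = 7 \left(4 - 18\right) 1 = 7 \left(-14\right) 1 = \left(-98\right) 1 = -98$)
$\left(91 + m\right)^{2} = \left(91 - 98\right)^{2} = \left(-7\right)^{2} = 49$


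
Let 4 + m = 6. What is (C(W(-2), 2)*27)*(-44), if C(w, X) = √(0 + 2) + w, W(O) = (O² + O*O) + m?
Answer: -11880 - 1188*√2 ≈ -13560.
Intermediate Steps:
m = 2 (m = -4 + 6 = 2)
W(O) = 2 + 2*O² (W(O) = (O² + O*O) + 2 = (O² + O²) + 2 = 2*O² + 2 = 2 + 2*O²)
C(w, X) = w + √2 (C(w, X) = √2 + w = w + √2)
(C(W(-2), 2)*27)*(-44) = (((2 + 2*(-2)²) + √2)*27)*(-44) = (((2 + 2*4) + √2)*27)*(-44) = (((2 + 8) + √2)*27)*(-44) = ((10 + √2)*27)*(-44) = (270 + 27*√2)*(-44) = -11880 - 1188*√2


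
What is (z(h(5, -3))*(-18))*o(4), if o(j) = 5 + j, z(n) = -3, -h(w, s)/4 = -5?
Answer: 486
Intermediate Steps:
h(w, s) = 20 (h(w, s) = -4*(-5) = 20)
(z(h(5, -3))*(-18))*o(4) = (-3*(-18))*(5 + 4) = 54*9 = 486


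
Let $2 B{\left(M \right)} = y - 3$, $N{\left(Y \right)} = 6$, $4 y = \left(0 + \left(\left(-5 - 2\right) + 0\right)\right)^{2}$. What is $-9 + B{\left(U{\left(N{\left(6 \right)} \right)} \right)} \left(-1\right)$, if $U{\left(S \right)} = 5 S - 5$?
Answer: $- \frac{109}{8} \approx -13.625$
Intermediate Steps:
$y = \frac{49}{4}$ ($y = \frac{\left(0 + \left(\left(-5 - 2\right) + 0\right)\right)^{2}}{4} = \frac{\left(0 + \left(-7 + 0\right)\right)^{2}}{4} = \frac{\left(0 - 7\right)^{2}}{4} = \frac{\left(-7\right)^{2}}{4} = \frac{1}{4} \cdot 49 = \frac{49}{4} \approx 12.25$)
$U{\left(S \right)} = -5 + 5 S$
$B{\left(M \right)} = \frac{37}{8}$ ($B{\left(M \right)} = \frac{\frac{49}{4} - 3}{2} = \frac{1}{2} \cdot \frac{37}{4} = \frac{37}{8}$)
$-9 + B{\left(U{\left(N{\left(6 \right)} \right)} \right)} \left(-1\right) = -9 + \frac{37}{8} \left(-1\right) = -9 - \frac{37}{8} = - \frac{109}{8}$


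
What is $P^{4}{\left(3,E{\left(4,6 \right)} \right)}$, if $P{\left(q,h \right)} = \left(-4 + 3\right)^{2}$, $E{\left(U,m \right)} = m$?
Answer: $1$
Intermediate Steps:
$P{\left(q,h \right)} = 1$ ($P{\left(q,h \right)} = \left(-1\right)^{2} = 1$)
$P^{4}{\left(3,E{\left(4,6 \right)} \right)} = 1^{4} = 1$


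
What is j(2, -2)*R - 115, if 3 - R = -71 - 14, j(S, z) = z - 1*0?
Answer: -291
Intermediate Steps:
j(S, z) = z (j(S, z) = z + 0 = z)
R = 88 (R = 3 - (-71 - 14) = 3 - 1*(-85) = 3 + 85 = 88)
j(2, -2)*R - 115 = -2*88 - 115 = -176 - 115 = -291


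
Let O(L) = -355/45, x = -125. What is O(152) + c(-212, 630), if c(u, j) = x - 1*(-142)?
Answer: 82/9 ≈ 9.1111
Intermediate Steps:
c(u, j) = 17 (c(u, j) = -125 - 1*(-142) = -125 + 142 = 17)
O(L) = -71/9 (O(L) = -355*1/45 = -71/9)
O(152) + c(-212, 630) = -71/9 + 17 = 82/9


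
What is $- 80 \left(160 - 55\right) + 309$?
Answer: $-8091$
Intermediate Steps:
$- 80 \left(160 - 55\right) + 309 = \left(-80\right) 105 + 309 = -8400 + 309 = -8091$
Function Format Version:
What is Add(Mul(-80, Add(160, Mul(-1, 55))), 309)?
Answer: -8091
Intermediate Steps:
Add(Mul(-80, Add(160, Mul(-1, 55))), 309) = Add(Mul(-80, Add(160, -55)), 309) = Add(Mul(-80, 105), 309) = Add(-8400, 309) = -8091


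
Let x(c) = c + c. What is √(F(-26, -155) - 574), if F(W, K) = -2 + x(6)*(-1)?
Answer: 14*I*√3 ≈ 24.249*I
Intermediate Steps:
x(c) = 2*c
F(W, K) = -14 (F(W, K) = -2 + (2*6)*(-1) = -2 + 12*(-1) = -2 - 12 = -14)
√(F(-26, -155) - 574) = √(-14 - 574) = √(-588) = 14*I*√3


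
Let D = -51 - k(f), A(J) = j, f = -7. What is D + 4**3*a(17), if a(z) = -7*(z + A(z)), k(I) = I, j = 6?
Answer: -10348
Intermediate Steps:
A(J) = 6
D = -44 (D = -51 - 1*(-7) = -51 + 7 = -44)
a(z) = -42 - 7*z (a(z) = -7*(z + 6) = -7*(6 + z) = -42 - 7*z)
D + 4**3*a(17) = -44 + 4**3*(-42 - 7*17) = -44 + 64*(-42 - 119) = -44 + 64*(-161) = -44 - 10304 = -10348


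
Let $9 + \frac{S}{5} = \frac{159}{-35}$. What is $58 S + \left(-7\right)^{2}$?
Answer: $- \frac{27149}{7} \approx -3878.4$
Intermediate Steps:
$S = - \frac{474}{7}$ ($S = -45 + 5 \frac{159}{-35} = -45 + 5 \cdot 159 \left(- \frac{1}{35}\right) = -45 + 5 \left(- \frac{159}{35}\right) = -45 - \frac{159}{7} = - \frac{474}{7} \approx -67.714$)
$58 S + \left(-7\right)^{2} = 58 \left(- \frac{474}{7}\right) + \left(-7\right)^{2} = - \frac{27492}{7} + 49 = - \frac{27149}{7}$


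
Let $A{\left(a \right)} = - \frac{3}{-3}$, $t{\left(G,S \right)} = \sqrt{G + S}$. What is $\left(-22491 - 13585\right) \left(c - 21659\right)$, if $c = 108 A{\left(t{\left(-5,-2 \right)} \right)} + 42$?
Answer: $775958684$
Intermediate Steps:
$A{\left(a \right)} = 1$ ($A{\left(a \right)} = \left(-3\right) \left(- \frac{1}{3}\right) = 1$)
$c = 150$ ($c = 108 \cdot 1 + 42 = 108 + 42 = 150$)
$\left(-22491 - 13585\right) \left(c - 21659\right) = \left(-22491 - 13585\right) \left(150 - 21659\right) = - 36076 \left(150 - 21659\right) = \left(-36076\right) \left(-21509\right) = 775958684$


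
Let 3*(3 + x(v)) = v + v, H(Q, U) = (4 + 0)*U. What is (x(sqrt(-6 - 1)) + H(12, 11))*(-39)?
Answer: -1599 - 26*I*sqrt(7) ≈ -1599.0 - 68.79*I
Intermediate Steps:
H(Q, U) = 4*U
x(v) = -3 + 2*v/3 (x(v) = -3 + (v + v)/3 = -3 + (2*v)/3 = -3 + 2*v/3)
(x(sqrt(-6 - 1)) + H(12, 11))*(-39) = ((-3 + 2*sqrt(-6 - 1)/3) + 4*11)*(-39) = ((-3 + 2*sqrt(-7)/3) + 44)*(-39) = ((-3 + 2*(I*sqrt(7))/3) + 44)*(-39) = ((-3 + 2*I*sqrt(7)/3) + 44)*(-39) = (41 + 2*I*sqrt(7)/3)*(-39) = -1599 - 26*I*sqrt(7)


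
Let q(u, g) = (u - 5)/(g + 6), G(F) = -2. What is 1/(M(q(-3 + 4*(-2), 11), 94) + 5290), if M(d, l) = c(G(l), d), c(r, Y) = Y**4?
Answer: 83521/441891626 ≈ 0.00018901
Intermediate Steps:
q(u, g) = (-5 + u)/(6 + g)
M(d, l) = d**4
1/(M(q(-3 + 4*(-2), 11), 94) + 5290) = 1/(((-5 + (-3 + 4*(-2)))/(6 + 11))**4 + 5290) = 1/(((-5 + (-3 - 8))/17)**4 + 5290) = 1/(((-5 - 11)/17)**4 + 5290) = 1/(((1/17)*(-16))**4 + 5290) = 1/((-16/17)**4 + 5290) = 1/(65536/83521 + 5290) = 1/(441891626/83521) = 83521/441891626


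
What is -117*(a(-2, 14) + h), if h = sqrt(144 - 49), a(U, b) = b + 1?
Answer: -1755 - 117*sqrt(95) ≈ -2895.4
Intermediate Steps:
a(U, b) = 1 + b
h = sqrt(95) ≈ 9.7468
-117*(a(-2, 14) + h) = -117*((1 + 14) + sqrt(95)) = -117*(15 + sqrt(95)) = -1755 - 117*sqrt(95)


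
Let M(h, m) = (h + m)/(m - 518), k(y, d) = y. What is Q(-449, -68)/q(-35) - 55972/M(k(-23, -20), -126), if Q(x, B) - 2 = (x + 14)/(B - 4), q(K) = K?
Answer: -30278641877/125160 ≈ -2.4192e+5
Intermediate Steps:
Q(x, B) = 2 + (14 + x)/(-4 + B) (Q(x, B) = 2 + (x + 14)/(B - 4) = 2 + (14 + x)/(-4 + B))
M(h, m) = (h + m)/(-518 + m)
Q(-449, -68)/q(-35) - 55972/M(k(-23, -20), -126) = ((6 - 449 + 2*(-68))/(-4 - 68))/(-35) - 55972*(-518 - 126)/(-23 - 126) = ((6 - 449 - 136)/(-72))*(-1/35) - 55972/(-149/(-644)) = -1/72*(-579)*(-1/35) - 55972/((-1/644*(-149))) = (193/24)*(-1/35) - 55972/149/644 = -193/840 - 55972*644/149 = -193/840 - 36045968/149 = -30278641877/125160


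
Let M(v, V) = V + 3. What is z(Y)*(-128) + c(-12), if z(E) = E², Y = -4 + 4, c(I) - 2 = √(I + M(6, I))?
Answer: 2 + I*√21 ≈ 2.0 + 4.5826*I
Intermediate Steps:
M(v, V) = 3 + V
c(I) = 2 + √(3 + 2*I) (c(I) = 2 + √(I + (3 + I)) = 2 + √(3 + 2*I))
Y = 0
z(Y)*(-128) + c(-12) = 0²*(-128) + (2 + √(3 + 2*(-12))) = 0*(-128) + (2 + √(3 - 24)) = 0 + (2 + √(-21)) = 0 + (2 + I*√21) = 2 + I*√21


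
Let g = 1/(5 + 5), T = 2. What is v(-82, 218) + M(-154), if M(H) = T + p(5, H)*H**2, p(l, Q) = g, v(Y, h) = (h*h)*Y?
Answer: -19472972/5 ≈ -3.8946e+6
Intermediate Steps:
g = 1/10 ≈ 0.10000
v(Y, h) = Y*h**2 (v(Y, h) = h**2*Y = Y*h**2)
p(l, Q) = 1/10
M(H) = 2 + H**2/10
v(-82, 218) + M(-154) = -82*218**2 + (2 + (1/10)*(-154)**2) = -82*47524 + (2 + (1/10)*23716) = -3896968 + (2 + 11858/5) = -3896968 + 11868/5 = -19472972/5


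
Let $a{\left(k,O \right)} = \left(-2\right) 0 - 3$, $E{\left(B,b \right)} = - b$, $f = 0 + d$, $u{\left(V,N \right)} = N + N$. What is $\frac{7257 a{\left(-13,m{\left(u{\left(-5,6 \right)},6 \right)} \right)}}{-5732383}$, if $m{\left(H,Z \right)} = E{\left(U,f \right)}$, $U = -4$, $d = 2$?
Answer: $\frac{21771}{5732383} \approx 0.0037979$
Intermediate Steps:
$u{\left(V,N \right)} = 2 N$
$f = 2$ ($f = 0 + 2 = 2$)
$m{\left(H,Z \right)} = -2$ ($m{\left(H,Z \right)} = \left(-1\right) 2 = -2$)
$a{\left(k,O \right)} = -3$ ($a{\left(k,O \right)} = 0 - 3 = -3$)
$\frac{7257 a{\left(-13,m{\left(u{\left(-5,6 \right)},6 \right)} \right)}}{-5732383} = \frac{7257 \left(-3\right)}{-5732383} = \left(-21771\right) \left(- \frac{1}{5732383}\right) = \frac{21771}{5732383}$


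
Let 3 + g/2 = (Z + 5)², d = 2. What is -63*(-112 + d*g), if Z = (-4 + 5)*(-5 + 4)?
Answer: 3780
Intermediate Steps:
Z = -1 (Z = 1*(-1) = -1)
g = 26 (g = -6 + 2*(-1 + 5)² = -6 + 2*4² = -6 + 2*16 = -6 + 32 = 26)
-63*(-112 + d*g) = -63*(-112 + 2*26) = -63*(-112 + 52) = -63*(-60) = 3780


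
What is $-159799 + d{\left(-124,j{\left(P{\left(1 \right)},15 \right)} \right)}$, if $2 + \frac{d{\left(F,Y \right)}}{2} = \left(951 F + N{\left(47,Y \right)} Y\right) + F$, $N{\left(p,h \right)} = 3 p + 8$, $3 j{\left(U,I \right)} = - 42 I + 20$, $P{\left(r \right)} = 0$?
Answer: $- \frac{1369477}{3} \approx -4.5649 \cdot 10^{5}$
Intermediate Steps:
$j{\left(U,I \right)} = \frac{20}{3} - 14 I$ ($j{\left(U,I \right)} = \frac{- 42 I + 20}{3} = \frac{20 - 42 I}{3} = \frac{20}{3} - 14 I$)
$N{\left(p,h \right)} = 8 + 3 p$
$d{\left(F,Y \right)} = -4 + 298 Y + 1904 F$ ($d{\left(F,Y \right)} = -4 + 2 \left(\left(951 F + \left(8 + 3 \cdot 47\right) Y\right) + F\right) = -4 + 2 \left(\left(951 F + \left(8 + 141\right) Y\right) + F\right) = -4 + 2 \left(\left(951 F + 149 Y\right) + F\right) = -4 + 2 \left(\left(149 Y + 951 F\right) + F\right) = -4 + 2 \left(149 Y + 952 F\right) = -4 + \left(298 Y + 1904 F\right) = -4 + 298 Y + 1904 F$)
$-159799 + d{\left(-124,j{\left(P{\left(1 \right)},15 \right)} \right)} = -159799 + \left(-4 + 298 \left(\frac{20}{3} - 210\right) + 1904 \left(-124\right)\right) = -159799 - \left(236100 - 298 \left(\frac{20}{3} - 210\right)\right) = -159799 - \frac{890080}{3} = - \frac{1369477}{3}$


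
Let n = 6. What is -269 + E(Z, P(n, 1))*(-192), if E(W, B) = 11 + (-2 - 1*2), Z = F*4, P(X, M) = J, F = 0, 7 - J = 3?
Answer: -1613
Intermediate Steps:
J = 4 (J = 7 - 1*3 = 7 - 3 = 4)
P(X, M) = 4
Z = 0 (Z = 0*4 = 0)
E(W, B) = 7 (E(W, B) = 11 + (-2 - 2) = 11 - 4 = 7)
-269 + E(Z, P(n, 1))*(-192) = -269 + 7*(-192) = -269 - 1344 = -1613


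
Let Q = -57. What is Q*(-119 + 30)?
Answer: 5073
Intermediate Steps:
Q*(-119 + 30) = -57*(-119 + 30) = -57*(-89) = 5073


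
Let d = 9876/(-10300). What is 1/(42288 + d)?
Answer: 2575/108889131 ≈ 2.3648e-5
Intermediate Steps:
d = -2469/2575 (d = 9876*(-1/10300) = -2469/2575 ≈ -0.95883)
1/(42288 + d) = 1/(42288 - 2469/2575) = 1/(108889131/2575) = 2575/108889131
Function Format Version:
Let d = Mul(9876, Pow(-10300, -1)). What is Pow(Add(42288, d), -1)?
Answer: Rational(2575, 108889131) ≈ 2.3648e-5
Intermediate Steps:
d = Rational(-2469, 2575) (d = Mul(9876, Rational(-1, 10300)) = Rational(-2469, 2575) ≈ -0.95883)
Pow(Add(42288, d), -1) = Pow(Add(42288, Rational(-2469, 2575)), -1) = Pow(Rational(108889131, 2575), -1) = Rational(2575, 108889131)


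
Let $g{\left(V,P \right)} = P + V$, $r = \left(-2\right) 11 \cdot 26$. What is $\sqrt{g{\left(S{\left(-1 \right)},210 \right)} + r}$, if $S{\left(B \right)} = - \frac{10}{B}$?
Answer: $4 i \sqrt{22} \approx 18.762 i$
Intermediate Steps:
$r = -572$ ($r = \left(-22\right) 26 = -572$)
$\sqrt{g{\left(S{\left(-1 \right)},210 \right)} + r} = \sqrt{\left(210 - \frac{10}{-1}\right) - 572} = \sqrt{\left(210 - -10\right) - 572} = \sqrt{\left(210 + 10\right) - 572} = \sqrt{220 - 572} = \sqrt{-352} = 4 i \sqrt{22}$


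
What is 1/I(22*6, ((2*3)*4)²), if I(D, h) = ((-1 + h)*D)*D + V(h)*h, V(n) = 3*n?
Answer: 1/11014128 ≈ 9.0792e-8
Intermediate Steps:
I(D, h) = 3*h² + D²*(-1 + h) (I(D, h) = ((-1 + h)*D)*D + (3*h)*h = (D*(-1 + h))*D + 3*h² = D²*(-1 + h) + 3*h² = 3*h² + D²*(-1 + h))
1/I(22*6, ((2*3)*4)²) = 1/(-(22*6)² + 3*(((2*3)*4)²)² + ((2*3)*4)²*(22*6)²) = 1/(-1*132² + 3*((6*4)²)² + (6*4)²*132²) = 1/(-1*17424 + 3*(24²)² + 24²*17424) = 1/(-17424 + 3*576² + 576*17424) = 1/(-17424 + 3*331776 + 10036224) = 1/(-17424 + 995328 + 10036224) = 1/11014128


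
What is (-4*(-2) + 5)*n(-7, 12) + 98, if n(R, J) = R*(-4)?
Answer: 462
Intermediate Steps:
n(R, J) = -4*R
(-4*(-2) + 5)*n(-7, 12) + 98 = (-4*(-2) + 5)*(-4*(-7)) + 98 = (8 + 5)*28 + 98 = 13*28 + 98 = 364 + 98 = 462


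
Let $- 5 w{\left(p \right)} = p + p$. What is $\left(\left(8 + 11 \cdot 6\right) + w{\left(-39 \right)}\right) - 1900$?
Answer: $- \frac{9052}{5} \approx -1810.4$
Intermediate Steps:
$w{\left(p \right)} = - \frac{2 p}{5}$ ($w{\left(p \right)} = - \frac{p + p}{5} = - \frac{2 p}{5}$)
$\left(\left(8 + 11 \cdot 6\right) + w{\left(-39 \right)}\right) - 1900 = \left(\left(8 + 11 \cdot 6\right) - - \frac{78}{5}\right) - 1900 = \left(\left(8 + 66\right) + \frac{78}{5}\right) - 1900 = \left(74 + \frac{78}{5}\right) - 1900 = \frac{448}{5} - 1900 = - \frac{9052}{5}$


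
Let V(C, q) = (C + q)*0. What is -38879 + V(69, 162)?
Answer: -38879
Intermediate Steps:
V(C, q) = 0
-38879 + V(69, 162) = -38879 + 0 = -38879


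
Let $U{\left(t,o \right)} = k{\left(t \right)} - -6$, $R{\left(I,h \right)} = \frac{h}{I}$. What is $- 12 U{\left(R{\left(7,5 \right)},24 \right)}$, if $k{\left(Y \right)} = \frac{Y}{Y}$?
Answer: $-84$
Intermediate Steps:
$k{\left(Y \right)} = 1$
$U{\left(t,o \right)} = 7$ ($U{\left(t,o \right)} = 1 - -6 = 1 + 6 = 7$)
$- 12 U{\left(R{\left(7,5 \right)},24 \right)} = \left(-12\right) 7 = -84$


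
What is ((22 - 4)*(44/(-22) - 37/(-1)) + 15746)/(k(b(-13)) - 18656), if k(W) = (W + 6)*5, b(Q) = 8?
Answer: -8188/9293 ≈ -0.88109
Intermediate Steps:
k(W) = 30 + 5*W (k(W) = (6 + W)*5 = 30 + 5*W)
((22 - 4)*(44/(-22) - 37/(-1)) + 15746)/(k(b(-13)) - 18656) = ((22 - 4)*(44/(-22) - 37/(-1)) + 15746)/((30 + 5*8) - 18656) = (18*(44*(-1/22) - 37*(-1)) + 15746)/((30 + 40) - 18656) = (18*(-2 + 37) + 15746)/(70 - 18656) = (18*35 + 15746)/(-18586) = (630 + 15746)*(-1/18586) = 16376*(-1/18586) = -8188/9293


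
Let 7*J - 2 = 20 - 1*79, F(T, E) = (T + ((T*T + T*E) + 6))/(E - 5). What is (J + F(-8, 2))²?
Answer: 243049/441 ≈ 551.13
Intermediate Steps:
F(T, E) = (6 + T + T² + E*T)/(-5 + E) (F(T, E) = (T + ((T² + E*T) + 6))/(-5 + E) = (T + (6 + T² + E*T))/(-5 + E) = (6 + T + T² + E*T)/(-5 + E))
J = -57/7 (J = 2/7 + (20 - 1*79)/7 = 2/7 + (20 - 79)/7 = 2/7 + (⅐)*(-59) = 2/7 - 59/7 = -57/7 ≈ -8.1429)
(J + F(-8, 2))² = (-57/7 + (6 - 8 + (-8)² + 2*(-8))/(-5 + 2))² = (-57/7 + (6 - 8 + 64 - 16)/(-3))² = (-57/7 - ⅓*46)² = (-57/7 - 46/3)² = (-493/21)² = 243049/441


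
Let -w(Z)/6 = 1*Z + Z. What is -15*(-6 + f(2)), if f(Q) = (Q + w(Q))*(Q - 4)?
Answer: -570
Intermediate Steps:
w(Z) = -12*Z (w(Z) = -6*(1*Z + Z) = -6*(Z + Z) = -12*Z)
f(Q) = -11*Q*(-4 + Q) (f(Q) = (Q - 12*Q)*(Q - 4) = (-11*Q)*(-4 + Q) = -11*Q*(-4 + Q))
-15*(-6 + f(2)) = -15*(-6 + 11*2*(4 - 1*2)) = -15*(-6 + 11*2*(4 - 2)) = -15*(-6 + 11*2*2) = -15*(-6 + 44) = -15*38 = -570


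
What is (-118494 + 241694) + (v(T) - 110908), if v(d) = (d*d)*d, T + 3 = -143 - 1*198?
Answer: -40695292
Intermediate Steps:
T = -344 (T = -3 + (-143 - 1*198) = -3 + (-143 - 198) = -3 - 341 = -344)
v(d) = d³ (v(d) = d²*d = d³)
(-118494 + 241694) + (v(T) - 110908) = (-118494 + 241694) + ((-344)³ - 110908) = 123200 + (-40707584 - 110908) = 123200 - 40818492 = -40695292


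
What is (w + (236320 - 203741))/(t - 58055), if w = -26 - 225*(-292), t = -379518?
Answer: -98253/437573 ≈ -0.22454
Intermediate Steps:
w = 65674 (w = -26 + 65700 = 65674)
(w + (236320 - 203741))/(t - 58055) = (65674 + (236320 - 203741))/(-379518 - 58055) = (65674 + 32579)/(-437573) = 98253*(-1/437573) = -98253/437573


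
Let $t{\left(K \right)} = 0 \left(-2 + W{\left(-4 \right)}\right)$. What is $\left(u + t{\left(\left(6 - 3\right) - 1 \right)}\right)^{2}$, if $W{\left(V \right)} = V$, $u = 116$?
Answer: $13456$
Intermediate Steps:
$t{\left(K \right)} = 0$ ($t{\left(K \right)} = 0 \left(-2 - 4\right) = 0 \left(-6\right) = 0$)
$\left(u + t{\left(\left(6 - 3\right) - 1 \right)}\right)^{2} = \left(116 + 0\right)^{2} = 116^{2} = 13456$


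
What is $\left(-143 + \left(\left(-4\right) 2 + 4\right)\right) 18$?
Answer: $-2646$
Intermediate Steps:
$\left(-143 + \left(\left(-4\right) 2 + 4\right)\right) 18 = \left(-143 + \left(-8 + 4\right)\right) 18 = \left(-143 - 4\right) 18 = \left(-147\right) 18 = -2646$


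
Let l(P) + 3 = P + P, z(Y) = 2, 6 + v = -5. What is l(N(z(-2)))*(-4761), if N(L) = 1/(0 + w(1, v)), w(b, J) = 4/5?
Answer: 4761/2 ≈ 2380.5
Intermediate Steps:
v = -11 (v = -6 - 5 = -11)
w(b, J) = ⅘ (w(b, J) = 4*(⅕) = ⅘)
N(L) = 5/4 (N(L) = 1/(0 + ⅘) = 1/(⅘) = 5/4)
l(P) = -3 + 2*P (l(P) = -3 + (P + P) = -3 + 2*P)
l(N(z(-2)))*(-4761) = (-3 + 2*(5/4))*(-4761) = (-3 + 5/2)*(-4761) = -½*(-4761) = 4761/2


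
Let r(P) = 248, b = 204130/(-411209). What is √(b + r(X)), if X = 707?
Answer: √41851084643718/411209 ≈ 15.732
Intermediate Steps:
b = -204130/411209 (b = 204130*(-1/411209) = -204130/411209 ≈ -0.49641)
√(b + r(X)) = √(-204130/411209 + 248) = √(101775702/411209) = √41851084643718/411209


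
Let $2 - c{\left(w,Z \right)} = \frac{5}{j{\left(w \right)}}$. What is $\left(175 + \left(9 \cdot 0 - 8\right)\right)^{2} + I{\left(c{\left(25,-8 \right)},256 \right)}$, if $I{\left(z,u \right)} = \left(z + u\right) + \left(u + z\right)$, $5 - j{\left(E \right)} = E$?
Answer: $\frac{56811}{2} \approx 28406.0$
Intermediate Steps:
$j{\left(E \right)} = 5 - E$
$c{\left(w,Z \right)} = 2 - \frac{5}{5 - w}$
$I{\left(z,u \right)} = 2 u + 2 z$ ($I{\left(z,u \right)} = \left(u + z\right) + \left(u + z\right) = 2 u + 2 z$)
$\left(175 + \left(9 \cdot 0 - 8\right)\right)^{2} + I{\left(c{\left(25,-8 \right)},256 \right)} = \left(175 + \left(9 \cdot 0 - 8\right)\right)^{2} + \left(2 \cdot 256 + 2 \frac{-5 + 2 \cdot 25}{-5 + 25}\right) = \left(175 + \left(0 - 8\right)\right)^{2} + \left(512 + 2 \frac{-5 + 50}{20}\right) = \left(175 - 8\right)^{2} + \left(512 + 2 \cdot \frac{1}{20} \cdot 45\right) = 167^{2} + \left(512 + 2 \cdot \frac{9}{4}\right) = 27889 + \left(512 + \frac{9}{2}\right) = 27889 + \frac{1033}{2} = \frac{56811}{2}$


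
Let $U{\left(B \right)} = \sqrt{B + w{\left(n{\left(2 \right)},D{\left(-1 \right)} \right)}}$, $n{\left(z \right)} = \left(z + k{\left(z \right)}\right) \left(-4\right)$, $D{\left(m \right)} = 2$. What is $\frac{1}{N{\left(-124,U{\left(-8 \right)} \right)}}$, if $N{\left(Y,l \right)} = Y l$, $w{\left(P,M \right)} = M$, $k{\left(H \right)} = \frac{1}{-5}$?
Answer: $\frac{i \sqrt{6}}{744} \approx 0.0032923 i$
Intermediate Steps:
$k{\left(H \right)} = - \frac{1}{5}$
$n{\left(z \right)} = \frac{4}{5} - 4 z$ ($n{\left(z \right)} = \left(z - \frac{1}{5}\right) \left(-4\right) = \left(- \frac{1}{5} + z\right) \left(-4\right) = \frac{4}{5} - 4 z$)
$U{\left(B \right)} = \sqrt{2 + B}$ ($U{\left(B \right)} = \sqrt{B + 2} = \sqrt{2 + B}$)
$\frac{1}{N{\left(-124,U{\left(-8 \right)} \right)}} = \frac{1}{\left(-124\right) \sqrt{2 - 8}} = \frac{1}{\left(-124\right) \sqrt{-6}} = \frac{1}{\left(-124\right) i \sqrt{6}} = \frac{i \sqrt{6}}{744}$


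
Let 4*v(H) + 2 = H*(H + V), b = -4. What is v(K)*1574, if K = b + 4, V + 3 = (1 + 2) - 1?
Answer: -787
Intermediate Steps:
V = -1 (V = -3 + ((1 + 2) - 1) = -3 + (3 - 1) = -3 + 2 = -1)
K = 0 (K = -4 + 4 = 0)
v(H) = -½ + H*(-1 + H)/4 (v(H) = -½ + (H*(H - 1))/4 = -½ + (H*(-1 + H))/4 = -½ + H*(-1 + H)/4)
v(K)*1574 = (-½ - ¼*0 + (¼)*0²)*1574 = (-½ + 0 + (¼)*0)*1574 = (-½ + 0 + 0)*1574 = -½*1574 = -787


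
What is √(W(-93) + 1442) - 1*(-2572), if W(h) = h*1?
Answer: 2572 + √1349 ≈ 2608.7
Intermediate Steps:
W(h) = h
√(W(-93) + 1442) - 1*(-2572) = √(-93 + 1442) - 1*(-2572) = √1349 + 2572 = 2572 + √1349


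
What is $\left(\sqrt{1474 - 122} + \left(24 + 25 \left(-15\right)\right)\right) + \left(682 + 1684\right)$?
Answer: $2015 + 26 \sqrt{2} \approx 2051.8$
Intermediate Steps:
$\left(\sqrt{1474 - 122} + \left(24 + 25 \left(-15\right)\right)\right) + \left(682 + 1684\right) = \left(\sqrt{1352} + \left(24 - 375\right)\right) + 2366 = \left(26 \sqrt{2} - 351\right) + 2366 = \left(-351 + 26 \sqrt{2}\right) + 2366 = 2015 + 26 \sqrt{2}$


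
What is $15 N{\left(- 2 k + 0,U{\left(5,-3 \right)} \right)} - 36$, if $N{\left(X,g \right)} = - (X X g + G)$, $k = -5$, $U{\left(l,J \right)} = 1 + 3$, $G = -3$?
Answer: $-5991$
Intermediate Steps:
$U{\left(l,J \right)} = 4$
$N{\left(X,g \right)} = 3 - g X^{2}$ ($N{\left(X,g \right)} = - (X X g - 3) = - (X^{2} g - 3) = - (g X^{2} - 3) = - (-3 + g X^{2}) = 3 - g X^{2}$)
$15 N{\left(- 2 k + 0,U{\left(5,-3 \right)} \right)} - 36 = 15 \left(3 - 4 \left(\left(-2\right) \left(-5\right) + 0\right)^{2}\right) - 36 = 15 \left(3 - 4 \left(10 + 0\right)^{2}\right) - 36 = 15 \left(3 - 4 \cdot 10^{2}\right) - 36 = 15 \left(3 - 4 \cdot 100\right) - 36 = 15 \left(3 - 400\right) - 36 = 15 \left(-397\right) - 36 = -5955 - 36 = -5991$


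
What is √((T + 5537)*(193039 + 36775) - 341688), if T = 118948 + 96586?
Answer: √50804869106 ≈ 2.2540e+5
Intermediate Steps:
T = 215534
√((T + 5537)*(193039 + 36775) - 341688) = √((215534 + 5537)*(193039 + 36775) - 341688) = √(221071*229814 - 341688) = √(50805210794 - 341688) = √50804869106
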